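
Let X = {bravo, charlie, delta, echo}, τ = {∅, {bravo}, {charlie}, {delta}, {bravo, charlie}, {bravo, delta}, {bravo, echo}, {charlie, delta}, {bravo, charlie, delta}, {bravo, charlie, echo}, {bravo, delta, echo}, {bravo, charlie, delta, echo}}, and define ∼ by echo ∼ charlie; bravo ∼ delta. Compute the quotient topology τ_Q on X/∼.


X/∼ = {[bravo=delta], [charlie=echo]}; |τ_Q| = 3.

Equivalence classes: [bravo=delta], [charlie=echo].
Quotient map π: X → X/∼ sends bravo ↦ [bravo=delta], charlie ↦ [charlie=echo], delta ↦ [bravo=delta], echo ↦ [charlie=echo].
For each subset V ⊆ X/∼, compute π^{-1}(V) ⊆ X and check whether π^{-1}(V) ∈ τ. V is open in τ_Q iff π^{-1}(V) ∈ τ.
  V = {}: π^{-1}(V) = ∅ ∈ τ ✓.
  V = {[bravo=delta]}: π^{-1}(V) = {bravo, delta} ∈ τ ✓.
  V = {[charlie=echo]}: π^{-1}(V) = {charlie, echo} ∉ τ ✗.
  V = {[bravo=delta], [charlie=echo]}: π^{-1}(V) = {bravo, charlie, delta, echo} ∈ τ ✓.
Open sets in the quotient: τ_Q = {{}, {[bravo=delta]}, {[bravo=delta], [charlie=echo]}} (3 elements).


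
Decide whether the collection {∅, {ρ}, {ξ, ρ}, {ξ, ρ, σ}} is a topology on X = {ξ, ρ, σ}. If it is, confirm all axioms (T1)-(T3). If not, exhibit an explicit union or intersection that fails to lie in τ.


τ IS a topology on X.

Axiom (T1): ∅ ∈ τ? Yes; X ∈ τ? Yes.
Axiom (T2/T3): check pairwise unions and intersections of members of τ.
All pairwise intersections and unions checked — each lies in τ. Therefore τ satisfies (T1), (T2), (T3): it IS a topology on X.


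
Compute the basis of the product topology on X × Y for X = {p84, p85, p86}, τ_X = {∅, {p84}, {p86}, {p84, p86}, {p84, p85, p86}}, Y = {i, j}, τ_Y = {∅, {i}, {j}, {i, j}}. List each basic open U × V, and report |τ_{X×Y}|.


Basis B = {∅ × ∅, {p84} × {i}, {p84} × {j}, {p86} × {i}, {p86} × {j}, {p84} × {i, j}, {p84, p86} × {i}, {p84, p86} × {j}, {p86} × {i, j}, {p84, p85, p86} × {i}, {p84, p85, p86} × {j}, {p84, p86} × {i, j}, {p84, p85, p86} × {i, j}}; |τ_{X×Y}| = 25.

Enumerate products U × V with U ∈ τ_X, V ∈ τ_Y (deduplicated):
  ∅ × ∅ = {} (∅)
  {p84} × {i} = {(p84,i)}
  {p84} × {j} = {(p84,j)}
  {p86} × {i} = {(p86,i)}
  {p86} × {j} = {(p86,j)}
  {p84} × {i, j} = {(p84,i), (p84,j)}
  {p84, p86} × {i} = {(p84,i), (p86,i)}
  {p84, p86} × {j} = {(p84,j), (p86,j)}
  {p86} × {i, j} = {(p86,i), (p86,j)}
  {p84, p85, p86} × {i} = {(p84,i), (p85,i), (p86,i)}
  {p84, p85, p86} × {j} = {(p84,j), (p85,j), (p86,j)}
  {p84, p86} × {i, j} = {(p84,i), (p84,j), (p86,i), (p86,j)}
  {p84, p85, p86} × {i, j} = {(p84,i), (p84,j), (p85,i), (p85,j), (p86,i), (p86,j)}
These 13 distinct sets form the basis B.
Close under arbitrary unions to get τ_{X×Y}; counting gives |τ_{X×Y}| = 25.


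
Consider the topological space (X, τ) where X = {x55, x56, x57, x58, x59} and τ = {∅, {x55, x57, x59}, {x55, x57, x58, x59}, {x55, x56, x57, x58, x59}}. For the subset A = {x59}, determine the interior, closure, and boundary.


int(A) = ∅, cl(A) = {x55, x56, x57, x58, x59}, ∂A = {x55, x56, x57, x58, x59}.

Closed sets in (X, τ) are complements of opens:
  closed(X, τ) = {∅, {x56}, {x56, x58}, {x55, x56, x57, x58, x59}}.
int(A) = ⋃ {U ∈ τ : U ⊆ A}. Opens contained in A: ∅.
Taking the union of these: int(A) = ∅.
cl(A) = ⋂ {C closed : A ⊆ C}. Closed sets containing A: {x55, x56, x57, x58, x59}.
Intersecting these: cl(A) = {x55, x56, x57, x58, x59}.
∂A = cl(A) ∖ int(A) = {x55, x56, x57, x58, x59} ∖ ∅ = {x55, x56, x57, x58, x59}.


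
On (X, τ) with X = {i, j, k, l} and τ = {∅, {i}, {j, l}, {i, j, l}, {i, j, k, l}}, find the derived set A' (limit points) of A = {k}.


A' = ∅

For each x ∈ X, list the open sets U ∈ τ with x ∈ U, then check whether U ∩ (A ∖ {x}) ≠ ∅ for every such U.
  x = i: open {i} ∋ x has {i} ∩ (A ∖ {i}) = ∅, so x is NOT a limit point.
  x = j: open {j, l} ∋ x has {j, l} ∩ (A ∖ {j}) = ∅, so x is NOT a limit point.
  x = k: open {i, j, k, l} ∋ x has {i, j, k, l} ∩ (A ∖ {k}) = ∅, so x is NOT a limit point.
  x = l: open {j, l} ∋ x has {j, l} ∩ (A ∖ {l}) = ∅, so x is NOT a limit point.
Collecting: A' = ∅.


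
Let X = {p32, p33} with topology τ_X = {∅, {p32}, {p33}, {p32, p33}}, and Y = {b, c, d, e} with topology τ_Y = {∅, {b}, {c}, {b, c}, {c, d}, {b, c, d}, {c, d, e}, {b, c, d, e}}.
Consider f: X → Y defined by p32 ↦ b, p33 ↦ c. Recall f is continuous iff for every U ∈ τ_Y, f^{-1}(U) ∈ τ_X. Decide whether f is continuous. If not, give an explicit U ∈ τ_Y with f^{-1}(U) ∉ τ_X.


f IS continuous.

Compute f^{-1}(U) for each U ∈ τ_Y:
  U = ∅: f^{-1}(U) = ∅ ∈ τ_X ✓.
  U = {b}: f^{-1}(U) = {p32} ∈ τ_X ✓.
  U = {c}: f^{-1}(U) = {p33} ∈ τ_X ✓.
  U = {b, c}: f^{-1}(U) = {p32, p33} ∈ τ_X ✓.
  U = {c, d}: f^{-1}(U) = {p33} ∈ τ_X ✓.
  U = {b, c, d}: f^{-1}(U) = {p32, p33} ∈ τ_X ✓.
  U = {c, d, e}: f^{-1}(U) = {p33} ∈ τ_X ✓.
  U = {b, c, d, e}: f^{-1}(U) = {p32, p33} ∈ τ_X ✓.
Every preimage lies in τ_X, so f IS continuous.


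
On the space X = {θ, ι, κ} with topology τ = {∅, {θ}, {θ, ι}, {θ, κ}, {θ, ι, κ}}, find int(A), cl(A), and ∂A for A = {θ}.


int(A) = {θ}, cl(A) = {θ, ι, κ}, ∂A = {ι, κ}.

Closed sets in (X, τ) are complements of opens:
  closed(X, τ) = {∅, {ι}, {κ}, {ι, κ}, {θ, ι, κ}}.
int(A) = ⋃ {U ∈ τ : U ⊆ A}. Opens contained in A: ∅, {θ}.
Taking the union of these: int(A) = {θ}.
cl(A) = ⋂ {C closed : A ⊆ C}. Closed sets containing A: {θ, ι, κ}.
Intersecting these: cl(A) = {θ, ι, κ}.
∂A = cl(A) ∖ int(A) = {θ, ι, κ} ∖ {θ} = {ι, κ}.


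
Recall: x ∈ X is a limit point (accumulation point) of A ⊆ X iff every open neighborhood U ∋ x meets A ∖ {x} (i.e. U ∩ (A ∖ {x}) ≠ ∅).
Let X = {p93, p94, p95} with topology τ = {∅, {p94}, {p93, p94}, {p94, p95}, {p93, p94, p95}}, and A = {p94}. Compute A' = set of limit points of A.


A' = {p93, p95}

For each x ∈ X, list the open sets U ∈ τ with x ∈ U, then check whether U ∩ (A ∖ {x}) ≠ ∅ for every such U.
  x = p93: opens ∋ x are {p93, p94}, {p93, p94, p95}; each meets A ∖ {p93}, so x IS a limit point.
  x = p94: open {p94} ∋ x has {p94} ∩ (A ∖ {p94}) = ∅, so x is NOT a limit point.
  x = p95: opens ∋ x are {p94, p95}, {p93, p94, p95}; each meets A ∖ {p95}, so x IS a limit point.
Collecting: A' = {p93, p95}.


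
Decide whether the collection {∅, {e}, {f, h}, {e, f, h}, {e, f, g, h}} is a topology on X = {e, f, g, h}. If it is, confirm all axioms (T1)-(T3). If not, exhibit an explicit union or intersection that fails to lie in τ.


τ IS a topology on X.

Axiom (T1): ∅ ∈ τ? Yes; X ∈ τ? Yes.
Axiom (T2/T3): check pairwise unions and intersections of members of τ.
All pairwise intersections and unions checked — each lies in τ. Therefore τ satisfies (T1), (T2), (T3): it IS a topology on X.


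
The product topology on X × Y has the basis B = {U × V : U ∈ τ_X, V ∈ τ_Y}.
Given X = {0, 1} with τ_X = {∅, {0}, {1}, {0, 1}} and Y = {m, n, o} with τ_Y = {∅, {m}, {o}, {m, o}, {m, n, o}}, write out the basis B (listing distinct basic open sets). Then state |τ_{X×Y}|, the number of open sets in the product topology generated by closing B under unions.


Basis B = {∅ × ∅, {0} × {m}, {0} × {o}, {1} × {m}, {1} × {o}, {0} × {m, o}, {0, 1} × {m}, {0, 1} × {o}, {1} × {m, o}, {0} × {m, n, o}, {1} × {m, n, o}, {0, 1} × {m, o}, {0, 1} × {m, n, o}}; |τ_{X×Y}| = 25.

Enumerate products U × V with U ∈ τ_X, V ∈ τ_Y (deduplicated):
  ∅ × ∅ = {} (∅)
  {0} × {m} = {(0,m)}
  {0} × {o} = {(0,o)}
  {1} × {m} = {(1,m)}
  {1} × {o} = {(1,o)}
  {0} × {m, o} = {(0,m), (0,o)}
  {0, 1} × {m} = {(0,m), (1,m)}
  {0, 1} × {o} = {(0,o), (1,o)}
  {1} × {m, o} = {(1,m), (1,o)}
  {0} × {m, n, o} = {(0,m), (0,n), (0,o)}
  {1} × {m, n, o} = {(1,m), (1,n), (1,o)}
  {0, 1} × {m, o} = {(0,m), (0,o), (1,m), (1,o)}
  {0, 1} × {m, n, o} = {(0,m), (0,n), (0,o), (1,m), (1,n), (1,o)}
These 13 distinct sets form the basis B.
Close under arbitrary unions to get τ_{X×Y}; counting gives |τ_{X×Y}| = 25.


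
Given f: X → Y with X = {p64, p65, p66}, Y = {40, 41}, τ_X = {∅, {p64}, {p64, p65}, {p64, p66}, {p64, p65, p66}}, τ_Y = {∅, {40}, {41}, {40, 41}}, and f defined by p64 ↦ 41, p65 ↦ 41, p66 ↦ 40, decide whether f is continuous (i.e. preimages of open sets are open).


f is NOT continuous.

Compute f^{-1}(U) for each U ∈ τ_Y:
  U = ∅: f^{-1}(U) = ∅ ∈ τ_X ✓.
  U = {40}: f^{-1}(U) = {p66} ∉ τ_X ✗.
  U = {41}: f^{-1}(U) = {p64, p65} ∈ τ_X ✓.
  U = {40, 41}: f^{-1}(U) = {p64, p65, p66} ∈ τ_X ✓.
Found U = {40} with f^{-1}(U) = {p66} not in τ_X. Therefore f is NOT continuous.


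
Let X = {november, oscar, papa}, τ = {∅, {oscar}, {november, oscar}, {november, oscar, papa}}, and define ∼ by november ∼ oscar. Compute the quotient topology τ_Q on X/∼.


X/∼ = {[november=oscar], [papa]}; |τ_Q| = 3.

Equivalence classes: [november=oscar], [papa].
Quotient map π: X → X/∼ sends november ↦ [november=oscar], oscar ↦ [november=oscar], papa ↦ [papa].
For each subset V ⊆ X/∼, compute π^{-1}(V) ⊆ X and check whether π^{-1}(V) ∈ τ. V is open in τ_Q iff π^{-1}(V) ∈ τ.
  V = {}: π^{-1}(V) = ∅ ∈ τ ✓.
  V = {[november=oscar]}: π^{-1}(V) = {november, oscar} ∈ τ ✓.
  V = {[papa]}: π^{-1}(V) = {papa} ∉ τ ✗.
  V = {[november=oscar], [papa]}: π^{-1}(V) = {november, oscar, papa} ∈ τ ✓.
Open sets in the quotient: τ_Q = {{}, {[november=oscar]}, {[november=oscar], [papa]}} (3 elements).


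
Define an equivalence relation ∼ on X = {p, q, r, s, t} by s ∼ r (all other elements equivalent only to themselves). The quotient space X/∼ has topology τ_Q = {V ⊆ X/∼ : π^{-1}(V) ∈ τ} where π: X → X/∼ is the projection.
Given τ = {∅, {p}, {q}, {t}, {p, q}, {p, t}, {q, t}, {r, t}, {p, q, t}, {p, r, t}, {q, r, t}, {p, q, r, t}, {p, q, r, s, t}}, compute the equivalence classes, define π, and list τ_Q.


X/∼ = {[p], [q], [r=s], [t]}; |τ_Q| = 9.

Equivalence classes: [p], [q], [r=s], [t].
Quotient map π: X → X/∼ sends p ↦ [p], q ↦ [q], r ↦ [r=s], s ↦ [r=s], t ↦ [t].
For each subset V ⊆ X/∼, compute π^{-1}(V) ⊆ X and check whether π^{-1}(V) ∈ τ. V is open in τ_Q iff π^{-1}(V) ∈ τ.
  V = {}: π^{-1}(V) = ∅ ∈ τ ✓.
  V = {[p]}: π^{-1}(V) = {p} ∈ τ ✓.
  V = {[q]}: π^{-1}(V) = {q} ∈ τ ✓.
  V = {[p], [q]}: π^{-1}(V) = {p, q} ∈ τ ✓.
  V = {[r=s]}: π^{-1}(V) = {r, s} ∉ τ ✗.
  V = {[p], [r=s]}: π^{-1}(V) = {p, r, s} ∉ τ ✗.
  V = {[q], [r=s]}: π^{-1}(V) = {q, r, s} ∉ τ ✗.
  V = {[p], [q], [r=s]}: π^{-1}(V) = {p, q, r, s} ∉ τ ✗.
  V = {[t]}: π^{-1}(V) = {t} ∈ τ ✓.
  V = {[p], [t]}: π^{-1}(V) = {p, t} ∈ τ ✓.
  V = {[q], [t]}: π^{-1}(V) = {q, t} ∈ τ ✓.
  V = {[p], [q], [t]}: π^{-1}(V) = {p, q, t} ∈ τ ✓.
  V = {[r=s], [t]}: π^{-1}(V) = {r, s, t} ∉ τ ✗.
  V = {[p], [r=s], [t]}: π^{-1}(V) = {p, r, s, t} ∉ τ ✗.
  V = {[q], [r=s], [t]}: π^{-1}(V) = {q, r, s, t} ∉ τ ✗.
  V = {[p], [q], [r=s], [t]}: π^{-1}(V) = {p, q, r, s, t} ∈ τ ✓.
Open sets in the quotient: τ_Q = {{}, {[p]}, {[q]}, {[p], [q]}, {[t]}, {[p], [t]}, {[q], [t]}, {[p], [q], [t]}, {[p], [q], [r=s], [t]}} (9 elements).


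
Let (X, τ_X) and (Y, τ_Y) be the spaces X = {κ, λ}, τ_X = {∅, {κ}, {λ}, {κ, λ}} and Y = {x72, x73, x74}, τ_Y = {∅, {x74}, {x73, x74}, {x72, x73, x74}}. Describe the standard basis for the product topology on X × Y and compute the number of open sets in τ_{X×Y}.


Basis B = {∅ × ∅, {κ} × {x74}, {λ} × {x74}, {κ} × {x73, x74}, {κ, λ} × {x74}, {λ} × {x73, x74}, {κ} × {x72, x73, x74}, {λ} × {x72, x73, x74}, {κ, λ} × {x73, x74}, {κ, λ} × {x72, x73, x74}}; |τ_{X×Y}| = 16.

Enumerate products U × V with U ∈ τ_X, V ∈ τ_Y (deduplicated):
  ∅ × ∅ = {} (∅)
  {κ} × {x74} = {(κ,x74)}
  {λ} × {x74} = {(λ,x74)}
  {κ} × {x73, x74} = {(κ,x73), (κ,x74)}
  {κ, λ} × {x74} = {(κ,x74), (λ,x74)}
  {λ} × {x73, x74} = {(λ,x73), (λ,x74)}
  {κ} × {x72, x73, x74} = {(κ,x72), (κ,x73), (κ,x74)}
  {λ} × {x72, x73, x74} = {(λ,x72), (λ,x73), (λ,x74)}
  {κ, λ} × {x73, x74} = {(κ,x73), (κ,x74), (λ,x73), (λ,x74)}
  {κ, λ} × {x72, x73, x74} = {(κ,x72), (κ,x73), (κ,x74), (λ,x72), (λ,x73), (λ,x74)}
These 10 distinct sets form the basis B.
Close under arbitrary unions to get τ_{X×Y}; counting gives |τ_{X×Y}| = 16.


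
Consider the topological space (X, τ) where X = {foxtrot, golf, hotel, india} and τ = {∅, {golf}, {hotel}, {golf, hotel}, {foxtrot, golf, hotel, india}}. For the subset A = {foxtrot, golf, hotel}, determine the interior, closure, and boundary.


int(A) = {golf, hotel}, cl(A) = {foxtrot, golf, hotel, india}, ∂A = {foxtrot, india}.

Closed sets in (X, τ) are complements of opens:
  closed(X, τ) = {∅, {foxtrot, india}, {foxtrot, golf, india}, {foxtrot, hotel, india}, {foxtrot, golf, hotel, india}}.
int(A) = ⋃ {U ∈ τ : U ⊆ A}. Opens contained in A: ∅, {golf}, {hotel}, {golf, hotel}.
Taking the union of these: int(A) = {golf, hotel}.
cl(A) = ⋂ {C closed : A ⊆ C}. Closed sets containing A: {foxtrot, golf, hotel, india}.
Intersecting these: cl(A) = {foxtrot, golf, hotel, india}.
∂A = cl(A) ∖ int(A) = {foxtrot, golf, hotel, india} ∖ {golf, hotel} = {foxtrot, india}.


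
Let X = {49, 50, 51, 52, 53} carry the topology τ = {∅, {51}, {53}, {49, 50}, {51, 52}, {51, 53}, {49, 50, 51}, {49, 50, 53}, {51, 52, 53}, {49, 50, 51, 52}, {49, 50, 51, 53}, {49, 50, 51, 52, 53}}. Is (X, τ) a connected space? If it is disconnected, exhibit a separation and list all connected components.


(X, τ) is disconnected; components = [{53}, {49, 50}, {51, 52}].

Find clopen sets (U ∈ τ with X ∖ U ∈ τ):
  U = ∅, X ∖ U = {49, 50, 51, 52, 53} — both open, so U is clopen.
  U = {53}, X ∖ U = {49, 50, 51, 52} — both open, so U is clopen.
  U = {49, 50}, X ∖ U = {51, 52, 53} — both open, so U is clopen.
  U = {51, 52}, X ∖ U = {49, 50, 53} — both open, so U is clopen.
  U = {49, 50, 53}, X ∖ U = {51, 52} — both open, so U is clopen.
  U = {51, 52, 53}, X ∖ U = {49, 50} — both open, so U is clopen.
  U = {49, 50, 51, 52}, X ∖ U = {53} — both open, so U is clopen.
  U = {49, 50, 51, 52, 53}, X ∖ U = ∅ — both open, so U is clopen.
Nontrivial clopen(s) exist: e.g. {49, 50, 51, 52}. So (X, τ) is disconnected.
Compute connected components by grouping points that agree on all clopens:
  component: {53}
  component: {49, 50}
  component: {51, 52}


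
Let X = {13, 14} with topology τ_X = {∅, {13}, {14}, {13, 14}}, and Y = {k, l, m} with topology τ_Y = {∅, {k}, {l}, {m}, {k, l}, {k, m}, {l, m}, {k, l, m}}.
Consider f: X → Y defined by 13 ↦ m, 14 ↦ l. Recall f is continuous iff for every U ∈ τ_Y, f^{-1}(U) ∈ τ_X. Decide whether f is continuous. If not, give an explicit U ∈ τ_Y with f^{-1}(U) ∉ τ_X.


f IS continuous.

Compute f^{-1}(U) for each U ∈ τ_Y:
  U = ∅: f^{-1}(U) = ∅ ∈ τ_X ✓.
  U = {k}: f^{-1}(U) = ∅ ∈ τ_X ✓.
  U = {l}: f^{-1}(U) = {14} ∈ τ_X ✓.
  U = {m}: f^{-1}(U) = {13} ∈ τ_X ✓.
  U = {k, l}: f^{-1}(U) = {14} ∈ τ_X ✓.
  U = {k, m}: f^{-1}(U) = {13} ∈ τ_X ✓.
  U = {l, m}: f^{-1}(U) = {13, 14} ∈ τ_X ✓.
  U = {k, l, m}: f^{-1}(U) = {13, 14} ∈ τ_X ✓.
Every preimage lies in τ_X, so f IS continuous.


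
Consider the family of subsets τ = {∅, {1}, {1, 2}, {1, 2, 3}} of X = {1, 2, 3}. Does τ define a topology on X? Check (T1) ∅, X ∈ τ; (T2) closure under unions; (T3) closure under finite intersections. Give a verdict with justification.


τ IS a topology on X.

Axiom (T1): ∅ ∈ τ? Yes; X ∈ τ? Yes.
Axiom (T2/T3): check pairwise unions and intersections of members of τ.
All pairwise intersections and unions checked — each lies in τ. Therefore τ satisfies (T1), (T2), (T3): it IS a topology on X.


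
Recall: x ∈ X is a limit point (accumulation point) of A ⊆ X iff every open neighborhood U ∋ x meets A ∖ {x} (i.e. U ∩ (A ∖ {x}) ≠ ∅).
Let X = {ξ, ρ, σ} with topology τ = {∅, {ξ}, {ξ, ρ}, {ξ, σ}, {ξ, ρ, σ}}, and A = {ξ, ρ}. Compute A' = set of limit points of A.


A' = {ρ, σ}

For each x ∈ X, list the open sets U ∈ τ with x ∈ U, then check whether U ∩ (A ∖ {x}) ≠ ∅ for every such U.
  x = ξ: open {ξ} ∋ x has {ξ} ∩ (A ∖ {ξ}) = ∅, so x is NOT a limit point.
  x = ρ: opens ∋ x are {ξ, ρ}, {ξ, ρ, σ}; each meets A ∖ {ρ}, so x IS a limit point.
  x = σ: opens ∋ x are {ξ, σ}, {ξ, ρ, σ}; each meets A ∖ {σ}, so x IS a limit point.
Collecting: A' = {ρ, σ}.


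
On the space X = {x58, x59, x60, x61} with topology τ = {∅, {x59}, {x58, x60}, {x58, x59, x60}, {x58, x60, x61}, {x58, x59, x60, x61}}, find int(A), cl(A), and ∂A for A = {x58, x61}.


int(A) = ∅, cl(A) = {x58, x60, x61}, ∂A = {x58, x60, x61}.

Closed sets in (X, τ) are complements of opens:
  closed(X, τ) = {∅, {x59}, {x61}, {x59, x61}, {x58, x60, x61}, {x58, x59, x60, x61}}.
int(A) = ⋃ {U ∈ τ : U ⊆ A}. Opens contained in A: ∅.
Taking the union of these: int(A) = ∅.
cl(A) = ⋂ {C closed : A ⊆ C}. Closed sets containing A: {x58, x60, x61}, {x58, x59, x60, x61}.
Intersecting these: cl(A) = {x58, x60, x61}.
∂A = cl(A) ∖ int(A) = {x58, x60, x61} ∖ ∅ = {x58, x60, x61}.


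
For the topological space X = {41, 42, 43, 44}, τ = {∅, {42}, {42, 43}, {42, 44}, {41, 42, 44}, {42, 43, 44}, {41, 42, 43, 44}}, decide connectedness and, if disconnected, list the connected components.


(X, τ) is connected.

Find clopen sets (U ∈ τ with X ∖ U ∈ τ):
  U = ∅, X ∖ U = {41, 42, 43, 44} — both open, so U is clopen.
  U = {41, 42, 43, 44}, X ∖ U = ∅ — both open, so U is clopen.
Only trivial clopens (∅ and X) exist, so (X, τ) is connected.
Compute connected components by grouping points that agree on all clopens:
  component: {41, 42, 43, 44}


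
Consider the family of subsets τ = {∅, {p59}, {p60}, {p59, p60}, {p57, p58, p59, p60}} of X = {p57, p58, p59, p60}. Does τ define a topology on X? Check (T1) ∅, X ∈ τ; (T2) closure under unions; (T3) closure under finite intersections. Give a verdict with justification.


τ IS a topology on X.

Axiom (T1): ∅ ∈ τ? Yes; X ∈ τ? Yes.
Axiom (T2/T3): check pairwise unions and intersections of members of τ.
All pairwise intersections and unions checked — each lies in τ. Therefore τ satisfies (T1), (T2), (T3): it IS a topology on X.


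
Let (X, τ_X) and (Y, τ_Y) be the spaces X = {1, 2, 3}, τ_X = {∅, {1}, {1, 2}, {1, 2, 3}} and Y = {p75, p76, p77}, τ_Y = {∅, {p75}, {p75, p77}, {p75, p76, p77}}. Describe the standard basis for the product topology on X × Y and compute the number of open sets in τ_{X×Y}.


Basis B = {∅ × ∅, {1} × {p75}, {1} × {p75, p77}, {1, 2} × {p75}, {1} × {p75, p76, p77}, {1, 2, 3} × {p75}, {1, 2} × {p75, p77}, {1, 2} × {p75, p76, p77}, {1, 2, 3} × {p75, p77}, {1, 2, 3} × {p75, p76, p77}}; |τ_{X×Y}| = 20.

Enumerate products U × V with U ∈ τ_X, V ∈ τ_Y (deduplicated):
  ∅ × ∅ = {} (∅)
  {1} × {p75} = {(1,p75)}
  {1} × {p75, p77} = {(1,p75), (1,p77)}
  {1, 2} × {p75} = {(1,p75), (2,p75)}
  {1} × {p75, p76, p77} = {(1,p75), (1,p76), (1,p77)}
  {1, 2, 3} × {p75} = {(1,p75), (2,p75), (3,p75)}
  {1, 2} × {p75, p77} = {(1,p75), (1,p77), (2,p75), (2,p77)}
  {1, 2} × {p75, p76, p77} = {(1,p75), (1,p76), (1,p77), (2,p75), (2,p76), (2,p77)}
  {1, 2, 3} × {p75, p77} = {(1,p75), (1,p77), (2,p75), (2,p77), (3,p75), (3,p77)}
  {1, 2, 3} × {p75, p76, p77} = {(1,p75), (1,p76), (1,p77), (2,p75), (2,p76), (2,p77), (3,p75), (3,p76), (3,p77)}
These 10 distinct sets form the basis B.
Close under arbitrary unions to get τ_{X×Y}; counting gives |τ_{X×Y}| = 20.


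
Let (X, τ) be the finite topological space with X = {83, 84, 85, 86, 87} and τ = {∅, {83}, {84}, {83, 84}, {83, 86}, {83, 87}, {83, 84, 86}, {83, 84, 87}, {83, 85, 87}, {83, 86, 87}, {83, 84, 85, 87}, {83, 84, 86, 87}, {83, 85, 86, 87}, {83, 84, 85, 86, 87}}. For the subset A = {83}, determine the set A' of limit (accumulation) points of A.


A' = {85, 86, 87}

For each x ∈ X, list the open sets U ∈ τ with x ∈ U, then check whether U ∩ (A ∖ {x}) ≠ ∅ for every such U.
  x = 83: open {83} ∋ x has {83} ∩ (A ∖ {83}) = ∅, so x is NOT a limit point.
  x = 84: open {84} ∋ x has {84} ∩ (A ∖ {84}) = ∅, so x is NOT a limit point.
  x = 85: opens ∋ x are {83, 85, 87}, {83, 84, 85, 87}, {83, 85, 86, 87}, {83, 84, 85, 86, 87}; each meets A ∖ {85}, so x IS a limit point.
  x = 86: opens ∋ x are {83, 86}, {83, 84, 86}, {83, 86, 87}, {83, 84, 86, 87}, {83, 85, 86, 87}, {83, 84, 85, 86, 87}; each meets A ∖ {86}, so x IS a limit point.
  x = 87: opens ∋ x are {83, 87}, {83, 84, 87}, {83, 85, 87}, {83, 86, 87}, {83, 84, 85, 87}, {83, 84, 86, 87}, {83, 85, 86, 87}, {83, 84, 85, 86, 87}; each meets A ∖ {87}, so x IS a limit point.
Collecting: A' = {85, 86, 87}.


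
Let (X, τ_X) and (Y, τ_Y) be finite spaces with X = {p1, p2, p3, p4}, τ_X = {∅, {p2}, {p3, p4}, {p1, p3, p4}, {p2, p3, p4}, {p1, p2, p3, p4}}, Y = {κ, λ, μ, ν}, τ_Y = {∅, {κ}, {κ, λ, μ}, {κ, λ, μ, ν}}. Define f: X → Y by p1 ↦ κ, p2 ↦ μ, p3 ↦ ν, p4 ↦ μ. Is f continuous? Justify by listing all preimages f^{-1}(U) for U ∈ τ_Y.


f is NOT continuous.

Compute f^{-1}(U) for each U ∈ τ_Y:
  U = ∅: f^{-1}(U) = ∅ ∈ τ_X ✓.
  U = {κ}: f^{-1}(U) = {p1} ∉ τ_X ✗.
  U = {κ, λ, μ}: f^{-1}(U) = {p1, p2, p4} ∉ τ_X ✗.
  U = {κ, λ, μ, ν}: f^{-1}(U) = {p1, p2, p3, p4} ∈ τ_X ✓.
Found U = {κ} with f^{-1}(U) = {p1} not in τ_X. Therefore f is NOT continuous.


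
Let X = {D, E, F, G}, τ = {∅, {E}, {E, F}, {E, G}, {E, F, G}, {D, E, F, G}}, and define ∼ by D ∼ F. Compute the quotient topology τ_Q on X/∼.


X/∼ = {[D=F], [E], [G]}; |τ_Q| = 4.

Equivalence classes: [D=F], [E], [G].
Quotient map π: X → X/∼ sends D ↦ [D=F], E ↦ [E], F ↦ [D=F], G ↦ [G].
For each subset V ⊆ X/∼, compute π^{-1}(V) ⊆ X and check whether π^{-1}(V) ∈ τ. V is open in τ_Q iff π^{-1}(V) ∈ τ.
  V = {}: π^{-1}(V) = ∅ ∈ τ ✓.
  V = {[D=F]}: π^{-1}(V) = {D, F} ∉ τ ✗.
  V = {[E]}: π^{-1}(V) = {E} ∈ τ ✓.
  V = {[D=F], [E]}: π^{-1}(V) = {D, E, F} ∉ τ ✗.
  V = {[G]}: π^{-1}(V) = {G} ∉ τ ✗.
  V = {[D=F], [G]}: π^{-1}(V) = {D, F, G} ∉ τ ✗.
  V = {[E], [G]}: π^{-1}(V) = {E, G} ∈ τ ✓.
  V = {[D=F], [E], [G]}: π^{-1}(V) = {D, E, F, G} ∈ τ ✓.
Open sets in the quotient: τ_Q = {{}, {[E]}, {[E], [G]}, {[D=F], [E], [G]}} (4 elements).


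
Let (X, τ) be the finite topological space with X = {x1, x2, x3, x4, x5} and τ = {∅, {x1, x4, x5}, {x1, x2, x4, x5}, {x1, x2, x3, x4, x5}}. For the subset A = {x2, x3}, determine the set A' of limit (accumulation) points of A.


A' = {x3}

For each x ∈ X, list the open sets U ∈ τ with x ∈ U, then check whether U ∩ (A ∖ {x}) ≠ ∅ for every such U.
  x = x1: open {x1, x4, x5} ∋ x has {x1, x4, x5} ∩ (A ∖ {x1}) = ∅, so x is NOT a limit point.
  x = x2: open {x1, x2, x4, x5} ∋ x has {x1, x2, x4, x5} ∩ (A ∖ {x2}) = ∅, so x is NOT a limit point.
  x = x3: opens ∋ x are {x1, x2, x3, x4, x5}; each meets A ∖ {x3}, so x IS a limit point.
  x = x4: open {x1, x4, x5} ∋ x has {x1, x4, x5} ∩ (A ∖ {x4}) = ∅, so x is NOT a limit point.
  x = x5: open {x1, x4, x5} ∋ x has {x1, x4, x5} ∩ (A ∖ {x5}) = ∅, so x is NOT a limit point.
Collecting: A' = {x3}.


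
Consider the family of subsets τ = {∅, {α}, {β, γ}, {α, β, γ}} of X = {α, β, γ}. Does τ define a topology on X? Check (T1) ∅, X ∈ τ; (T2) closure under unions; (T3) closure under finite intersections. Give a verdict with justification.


τ IS a topology on X.

Axiom (T1): ∅ ∈ τ? Yes; X ∈ τ? Yes.
Axiom (T2/T3): check pairwise unions and intersections of members of τ.
All pairwise intersections and unions checked — each lies in τ. Therefore τ satisfies (T1), (T2), (T3): it IS a topology on X.


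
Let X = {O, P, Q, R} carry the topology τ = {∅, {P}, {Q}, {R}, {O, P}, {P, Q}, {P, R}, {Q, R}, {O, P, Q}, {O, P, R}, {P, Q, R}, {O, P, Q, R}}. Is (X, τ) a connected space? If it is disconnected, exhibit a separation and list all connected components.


(X, τ) is disconnected; components = [{Q}, {R}, {O, P}].

Find clopen sets (U ∈ τ with X ∖ U ∈ τ):
  U = ∅, X ∖ U = {O, P, Q, R} — both open, so U is clopen.
  U = {Q}, X ∖ U = {O, P, R} — both open, so U is clopen.
  U = {R}, X ∖ U = {O, P, Q} — both open, so U is clopen.
  U = {O, P}, X ∖ U = {Q, R} — both open, so U is clopen.
  U = {Q, R}, X ∖ U = {O, P} — both open, so U is clopen.
  U = {O, P, Q}, X ∖ U = {R} — both open, so U is clopen.
  U = {O, P, R}, X ∖ U = {Q} — both open, so U is clopen.
  U = {O, P, Q, R}, X ∖ U = ∅ — both open, so U is clopen.
Nontrivial clopen(s) exist: e.g. {O, P, R}. So (X, τ) is disconnected.
Compute connected components by grouping points that agree on all clopens:
  component: {Q}
  component: {R}
  component: {O, P}


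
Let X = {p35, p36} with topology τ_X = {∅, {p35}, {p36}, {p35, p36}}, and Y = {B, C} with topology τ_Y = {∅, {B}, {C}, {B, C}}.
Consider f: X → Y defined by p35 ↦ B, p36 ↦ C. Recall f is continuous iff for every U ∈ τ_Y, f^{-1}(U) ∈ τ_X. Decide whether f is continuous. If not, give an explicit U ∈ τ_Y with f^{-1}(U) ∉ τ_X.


f IS continuous.

Compute f^{-1}(U) for each U ∈ τ_Y:
  U = ∅: f^{-1}(U) = ∅ ∈ τ_X ✓.
  U = {B}: f^{-1}(U) = {p35} ∈ τ_X ✓.
  U = {C}: f^{-1}(U) = {p36} ∈ τ_X ✓.
  U = {B, C}: f^{-1}(U) = {p35, p36} ∈ τ_X ✓.
Every preimage lies in τ_X, so f IS continuous.


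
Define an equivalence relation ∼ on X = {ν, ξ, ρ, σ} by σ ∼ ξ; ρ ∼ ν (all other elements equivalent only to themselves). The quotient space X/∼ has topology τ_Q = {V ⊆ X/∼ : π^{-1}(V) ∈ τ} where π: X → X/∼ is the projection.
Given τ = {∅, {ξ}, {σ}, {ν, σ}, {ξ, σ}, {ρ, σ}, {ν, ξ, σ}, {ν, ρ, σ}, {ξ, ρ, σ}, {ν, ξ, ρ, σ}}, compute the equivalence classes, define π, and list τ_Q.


X/∼ = {[ν=ρ], [ξ=σ]}; |τ_Q| = 3.

Equivalence classes: [ν=ρ], [ξ=σ].
Quotient map π: X → X/∼ sends ν ↦ [ν=ρ], ξ ↦ [ξ=σ], ρ ↦ [ν=ρ], σ ↦ [ξ=σ].
For each subset V ⊆ X/∼, compute π^{-1}(V) ⊆ X and check whether π^{-1}(V) ∈ τ. V is open in τ_Q iff π^{-1}(V) ∈ τ.
  V = {}: π^{-1}(V) = ∅ ∈ τ ✓.
  V = {[ν=ρ]}: π^{-1}(V) = {ν, ρ} ∉ τ ✗.
  V = {[ξ=σ]}: π^{-1}(V) = {ξ, σ} ∈ τ ✓.
  V = {[ν=ρ], [ξ=σ]}: π^{-1}(V) = {ν, ξ, ρ, σ} ∈ τ ✓.
Open sets in the quotient: τ_Q = {{}, {[ξ=σ]}, {[ν=ρ], [ξ=σ]}} (3 elements).


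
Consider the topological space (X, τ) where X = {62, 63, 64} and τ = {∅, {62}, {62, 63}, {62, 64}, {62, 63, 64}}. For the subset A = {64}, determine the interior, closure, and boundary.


int(A) = ∅, cl(A) = {64}, ∂A = {64}.

Closed sets in (X, τ) are complements of opens:
  closed(X, τ) = {∅, {63}, {64}, {63, 64}, {62, 63, 64}}.
int(A) = ⋃ {U ∈ τ : U ⊆ A}. Opens contained in A: ∅.
Taking the union of these: int(A) = ∅.
cl(A) = ⋂ {C closed : A ⊆ C}. Closed sets containing A: {64}, {63, 64}, {62, 63, 64}.
Intersecting these: cl(A) = {64}.
∂A = cl(A) ∖ int(A) = {64} ∖ ∅ = {64}.


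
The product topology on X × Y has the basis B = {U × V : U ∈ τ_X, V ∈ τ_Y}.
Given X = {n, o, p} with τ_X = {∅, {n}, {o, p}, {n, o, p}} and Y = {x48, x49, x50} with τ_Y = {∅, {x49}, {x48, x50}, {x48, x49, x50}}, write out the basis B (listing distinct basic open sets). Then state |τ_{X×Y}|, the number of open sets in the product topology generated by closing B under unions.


Basis B = {∅ × ∅, {n} × {x49}, {n} × {x48, x50}, {o, p} × {x49}, {n} × {x48, x49, x50}, {n, o, p} × {x49}, {o, p} × {x48, x50}, {n, o, p} × {x48, x50}, {o, p} × {x48, x49, x50}, {n, o, p} × {x48, x49, x50}}; |τ_{X×Y}| = 16.

Enumerate products U × V with U ∈ τ_X, V ∈ τ_Y (deduplicated):
  ∅ × ∅ = {} (∅)
  {n} × {x49} = {(n,x49)}
  {n} × {x48, x50} = {(n,x48), (n,x50)}
  {o, p} × {x49} = {(o,x49), (p,x49)}
  {n} × {x48, x49, x50} = {(n,x48), (n,x49), (n,x50)}
  {n, o, p} × {x49} = {(n,x49), (o,x49), (p,x49)}
  {o, p} × {x48, x50} = {(o,x48), (o,x50), (p,x48), (p,x50)}
  {n, o, p} × {x48, x50} = {(n,x48), (n,x50), (o,x48), (o,x50), (p,x48), (p,x50)}
  {o, p} × {x48, x49, x50} = {(o,x48), (o,x49), (o,x50), (p,x48), (p,x49), (p,x50)}
  {n, o, p} × {x48, x49, x50} = {(n,x48), (n,x49), (n,x50), (o,x48), (o,x49), (o,x50), (p,x48), (p,x49), (p,x50)}
These 10 distinct sets form the basis B.
Close under arbitrary unions to get τ_{X×Y}; counting gives |τ_{X×Y}| = 16.


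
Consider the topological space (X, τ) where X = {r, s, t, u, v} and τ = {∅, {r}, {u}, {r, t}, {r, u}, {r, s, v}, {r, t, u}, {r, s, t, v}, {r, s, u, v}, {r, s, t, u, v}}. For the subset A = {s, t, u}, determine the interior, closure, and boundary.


int(A) = {u}, cl(A) = {s, t, u, v}, ∂A = {s, t, v}.

Closed sets in (X, τ) are complements of opens:
  closed(X, τ) = {∅, {t}, {u}, {s, v}, {t, u}, {s, t, v}, {s, u, v}, {r, s, t, v}, {s, t, u, v}, {r, s, t, u, v}}.
int(A) = ⋃ {U ∈ τ : U ⊆ A}. Opens contained in A: ∅, {u}.
Taking the union of these: int(A) = {u}.
cl(A) = ⋂ {C closed : A ⊆ C}. Closed sets containing A: {s, t, u, v}, {r, s, t, u, v}.
Intersecting these: cl(A) = {s, t, u, v}.
∂A = cl(A) ∖ int(A) = {s, t, u, v} ∖ {u} = {s, t, v}.


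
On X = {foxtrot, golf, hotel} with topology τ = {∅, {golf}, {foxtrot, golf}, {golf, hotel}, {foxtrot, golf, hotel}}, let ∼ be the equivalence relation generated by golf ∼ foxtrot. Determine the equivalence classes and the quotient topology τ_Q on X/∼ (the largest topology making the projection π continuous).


X/∼ = {[foxtrot=golf], [hotel]}; |τ_Q| = 3.

Equivalence classes: [foxtrot=golf], [hotel].
Quotient map π: X → X/∼ sends foxtrot ↦ [foxtrot=golf], golf ↦ [foxtrot=golf], hotel ↦ [hotel].
For each subset V ⊆ X/∼, compute π^{-1}(V) ⊆ X and check whether π^{-1}(V) ∈ τ. V is open in τ_Q iff π^{-1}(V) ∈ τ.
  V = {}: π^{-1}(V) = ∅ ∈ τ ✓.
  V = {[foxtrot=golf]}: π^{-1}(V) = {foxtrot, golf} ∈ τ ✓.
  V = {[hotel]}: π^{-1}(V) = {hotel} ∉ τ ✗.
  V = {[foxtrot=golf], [hotel]}: π^{-1}(V) = {foxtrot, golf, hotel} ∈ τ ✓.
Open sets in the quotient: τ_Q = {{}, {[foxtrot=golf]}, {[foxtrot=golf], [hotel]}} (3 elements).


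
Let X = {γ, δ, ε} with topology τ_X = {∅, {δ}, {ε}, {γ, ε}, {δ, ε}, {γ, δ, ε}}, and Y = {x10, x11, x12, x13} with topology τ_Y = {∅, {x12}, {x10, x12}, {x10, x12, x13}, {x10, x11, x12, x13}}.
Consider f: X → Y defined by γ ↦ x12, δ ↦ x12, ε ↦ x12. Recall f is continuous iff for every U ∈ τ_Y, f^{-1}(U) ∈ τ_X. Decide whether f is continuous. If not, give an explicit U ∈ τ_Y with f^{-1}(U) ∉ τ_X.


f IS continuous.

Compute f^{-1}(U) for each U ∈ τ_Y:
  U = ∅: f^{-1}(U) = ∅ ∈ τ_X ✓.
  U = {x12}: f^{-1}(U) = {γ, δ, ε} ∈ τ_X ✓.
  U = {x10, x12}: f^{-1}(U) = {γ, δ, ε} ∈ τ_X ✓.
  U = {x10, x12, x13}: f^{-1}(U) = {γ, δ, ε} ∈ τ_X ✓.
  U = {x10, x11, x12, x13}: f^{-1}(U) = {γ, δ, ε} ∈ τ_X ✓.
Every preimage lies in τ_X, so f IS continuous.


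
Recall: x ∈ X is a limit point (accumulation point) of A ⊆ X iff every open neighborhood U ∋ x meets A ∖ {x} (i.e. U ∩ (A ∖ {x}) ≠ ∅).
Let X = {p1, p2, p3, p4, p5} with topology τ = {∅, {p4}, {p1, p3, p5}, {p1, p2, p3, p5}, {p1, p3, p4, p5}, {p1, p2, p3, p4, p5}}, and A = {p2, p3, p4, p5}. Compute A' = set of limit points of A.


A' = {p1, p2, p3, p5}

For each x ∈ X, list the open sets U ∈ τ with x ∈ U, then check whether U ∩ (A ∖ {x}) ≠ ∅ for every such U.
  x = p1: opens ∋ x are {p1, p3, p5}, {p1, p2, p3, p5}, {p1, p3, p4, p5}, {p1, p2, p3, p4, p5}; each meets A ∖ {p1}, so x IS a limit point.
  x = p2: opens ∋ x are {p1, p2, p3, p5}, {p1, p2, p3, p4, p5}; each meets A ∖ {p2}, so x IS a limit point.
  x = p3: opens ∋ x are {p1, p3, p5}, {p1, p2, p3, p5}, {p1, p3, p4, p5}, {p1, p2, p3, p4, p5}; each meets A ∖ {p3}, so x IS a limit point.
  x = p4: open {p4} ∋ x has {p4} ∩ (A ∖ {p4}) = ∅, so x is NOT a limit point.
  x = p5: opens ∋ x are {p1, p3, p5}, {p1, p2, p3, p5}, {p1, p3, p4, p5}, {p1, p2, p3, p4, p5}; each meets A ∖ {p5}, so x IS a limit point.
Collecting: A' = {p1, p2, p3, p5}.


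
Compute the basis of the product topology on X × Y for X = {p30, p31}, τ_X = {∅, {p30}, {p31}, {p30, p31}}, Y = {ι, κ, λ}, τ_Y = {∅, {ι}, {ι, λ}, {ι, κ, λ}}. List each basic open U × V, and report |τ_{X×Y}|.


Basis B = {∅ × ∅, {p30} × {ι}, {p31} × {ι}, {p30} × {ι, λ}, {p30, p31} × {ι}, {p31} × {ι, λ}, {p30} × {ι, κ, λ}, {p31} × {ι, κ, λ}, {p30, p31} × {ι, λ}, {p30, p31} × {ι, κ, λ}}; |τ_{X×Y}| = 16.

Enumerate products U × V with U ∈ τ_X, V ∈ τ_Y (deduplicated):
  ∅ × ∅ = {} (∅)
  {p30} × {ι} = {(p30,ι)}
  {p31} × {ι} = {(p31,ι)}
  {p30} × {ι, λ} = {(p30,ι), (p30,λ)}
  {p30, p31} × {ι} = {(p30,ι), (p31,ι)}
  {p31} × {ι, λ} = {(p31,ι), (p31,λ)}
  {p30} × {ι, κ, λ} = {(p30,ι), (p30,κ), (p30,λ)}
  {p31} × {ι, κ, λ} = {(p31,ι), (p31,κ), (p31,λ)}
  {p30, p31} × {ι, λ} = {(p30,ι), (p30,λ), (p31,ι), (p31,λ)}
  {p30, p31} × {ι, κ, λ} = {(p30,ι), (p30,κ), (p30,λ), (p31,ι), (p31,κ), (p31,λ)}
These 10 distinct sets form the basis B.
Close under arbitrary unions to get τ_{X×Y}; counting gives |τ_{X×Y}| = 16.


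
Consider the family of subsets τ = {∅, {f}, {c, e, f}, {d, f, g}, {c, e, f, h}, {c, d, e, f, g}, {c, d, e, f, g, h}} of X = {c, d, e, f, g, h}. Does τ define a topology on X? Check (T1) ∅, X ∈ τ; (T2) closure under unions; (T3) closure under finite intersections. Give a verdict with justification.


τ IS a topology on X.

Axiom (T1): ∅ ∈ τ? Yes; X ∈ τ? Yes.
Axiom (T2/T3): check pairwise unions and intersections of members of τ.
All pairwise intersections and unions checked — each lies in τ. Therefore τ satisfies (T1), (T2), (T3): it IS a topology on X.


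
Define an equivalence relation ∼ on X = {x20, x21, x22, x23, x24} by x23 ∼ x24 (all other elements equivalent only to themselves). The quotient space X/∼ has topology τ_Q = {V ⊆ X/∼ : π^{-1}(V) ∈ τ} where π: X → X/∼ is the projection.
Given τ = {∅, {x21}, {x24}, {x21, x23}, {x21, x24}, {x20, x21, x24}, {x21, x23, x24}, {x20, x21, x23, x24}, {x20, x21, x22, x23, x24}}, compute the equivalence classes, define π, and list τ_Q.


X/∼ = {[x20], [x21], [x22], [x23=x24]}; |τ_Q| = 5.

Equivalence classes: [x20], [x21], [x22], [x23=x24].
Quotient map π: X → X/∼ sends x20 ↦ [x20], x21 ↦ [x21], x22 ↦ [x22], x23 ↦ [x23=x24], x24 ↦ [x23=x24].
For each subset V ⊆ X/∼, compute π^{-1}(V) ⊆ X and check whether π^{-1}(V) ∈ τ. V is open in τ_Q iff π^{-1}(V) ∈ τ.
  V = {}: π^{-1}(V) = ∅ ∈ τ ✓.
  V = {[x20]}: π^{-1}(V) = {x20} ∉ τ ✗.
  V = {[x21]}: π^{-1}(V) = {x21} ∈ τ ✓.
  V = {[x20], [x21]}: π^{-1}(V) = {x20, x21} ∉ τ ✗.
  V = {[x22]}: π^{-1}(V) = {x22} ∉ τ ✗.
  V = {[x20], [x22]}: π^{-1}(V) = {x20, x22} ∉ τ ✗.
  V = {[x21], [x22]}: π^{-1}(V) = {x21, x22} ∉ τ ✗.
  V = {[x20], [x21], [x22]}: π^{-1}(V) = {x20, x21, x22} ∉ τ ✗.
  V = {[x23=x24]}: π^{-1}(V) = {x23, x24} ∉ τ ✗.
  V = {[x20], [x23=x24]}: π^{-1}(V) = {x20, x23, x24} ∉ τ ✗.
  V = {[x21], [x23=x24]}: π^{-1}(V) = {x21, x23, x24} ∈ τ ✓.
  V = {[x20], [x21], [x23=x24]}: π^{-1}(V) = {x20, x21, x23, x24} ∈ τ ✓.
  V = {[x22], [x23=x24]}: π^{-1}(V) = {x22, x23, x24} ∉ τ ✗.
  V = {[x20], [x22], [x23=x24]}: π^{-1}(V) = {x20, x22, x23, x24} ∉ τ ✗.
  V = {[x21], [x22], [x23=x24]}: π^{-1}(V) = {x21, x22, x23, x24} ∉ τ ✗.
  V = {[x20], [x21], [x22], [x23=x24]}: π^{-1}(V) = {x20, x21, x22, x23, x24} ∈ τ ✓.
Open sets in the quotient: τ_Q = {{}, {[x21]}, {[x21], [x23=x24]}, {[x20], [x21], [x23=x24]}, {[x20], [x21], [x22], [x23=x24]}} (5 elements).


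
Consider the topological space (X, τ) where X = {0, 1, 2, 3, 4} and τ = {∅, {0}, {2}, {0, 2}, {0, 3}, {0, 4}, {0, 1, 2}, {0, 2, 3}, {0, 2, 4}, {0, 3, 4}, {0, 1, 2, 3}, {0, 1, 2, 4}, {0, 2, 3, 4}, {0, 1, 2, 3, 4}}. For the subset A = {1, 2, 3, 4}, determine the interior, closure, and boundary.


int(A) = {2}, cl(A) = {1, 2, 3, 4}, ∂A = {1, 3, 4}.

Closed sets in (X, τ) are complements of opens:
  closed(X, τ) = {∅, {1}, {3}, {4}, {1, 2}, {1, 3}, {1, 4}, {3, 4}, {1, 2, 3}, {1, 2, 4}, {1, 3, 4}, {0, 1, 3, 4}, {1, 2, 3, 4}, {0, 1, 2, 3, 4}}.
int(A) = ⋃ {U ∈ τ : U ⊆ A}. Opens contained in A: ∅, {2}.
Taking the union of these: int(A) = {2}.
cl(A) = ⋂ {C closed : A ⊆ C}. Closed sets containing A: {1, 2, 3, 4}, {0, 1, 2, 3, 4}.
Intersecting these: cl(A) = {1, 2, 3, 4}.
∂A = cl(A) ∖ int(A) = {1, 2, 3, 4} ∖ {2} = {1, 3, 4}.


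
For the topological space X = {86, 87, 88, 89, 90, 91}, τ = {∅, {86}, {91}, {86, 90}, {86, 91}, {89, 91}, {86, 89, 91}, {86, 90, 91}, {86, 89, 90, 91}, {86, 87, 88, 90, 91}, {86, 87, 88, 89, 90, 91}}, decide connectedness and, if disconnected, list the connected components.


(X, τ) is connected.

Find clopen sets (U ∈ τ with X ∖ U ∈ τ):
  U = ∅, X ∖ U = {86, 87, 88, 89, 90, 91} — both open, so U is clopen.
  U = {86, 87, 88, 89, 90, 91}, X ∖ U = ∅ — both open, so U is clopen.
Only trivial clopens (∅ and X) exist, so (X, τ) is connected.
Compute connected components by grouping points that agree on all clopens:
  component: {86, 87, 88, 89, 90, 91}


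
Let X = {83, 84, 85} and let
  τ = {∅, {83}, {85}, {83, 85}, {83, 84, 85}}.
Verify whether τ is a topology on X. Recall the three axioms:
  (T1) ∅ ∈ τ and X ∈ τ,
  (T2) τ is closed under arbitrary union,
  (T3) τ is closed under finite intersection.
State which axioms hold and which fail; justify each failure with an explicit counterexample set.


τ IS a topology on X.

Axiom (T1): ∅ ∈ τ? Yes; X ∈ τ? Yes.
Axiom (T2/T3): check pairwise unions and intersections of members of τ.
All pairwise intersections and unions checked — each lies in τ. Therefore τ satisfies (T1), (T2), (T3): it IS a topology on X.


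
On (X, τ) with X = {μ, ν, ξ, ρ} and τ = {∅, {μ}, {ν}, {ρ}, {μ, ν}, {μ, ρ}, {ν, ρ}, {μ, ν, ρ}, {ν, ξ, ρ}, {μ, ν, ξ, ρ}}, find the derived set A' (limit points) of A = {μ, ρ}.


A' = {ξ}

For each x ∈ X, list the open sets U ∈ τ with x ∈ U, then check whether U ∩ (A ∖ {x}) ≠ ∅ for every such U.
  x = μ: open {μ} ∋ x has {μ} ∩ (A ∖ {μ}) = ∅, so x is NOT a limit point.
  x = ν: open {ν} ∋ x has {ν} ∩ (A ∖ {ν}) = ∅, so x is NOT a limit point.
  x = ξ: opens ∋ x are {ν, ξ, ρ}, {μ, ν, ξ, ρ}; each meets A ∖ {ξ}, so x IS a limit point.
  x = ρ: open {ρ} ∋ x has {ρ} ∩ (A ∖ {ρ}) = ∅, so x is NOT a limit point.
Collecting: A' = {ξ}.


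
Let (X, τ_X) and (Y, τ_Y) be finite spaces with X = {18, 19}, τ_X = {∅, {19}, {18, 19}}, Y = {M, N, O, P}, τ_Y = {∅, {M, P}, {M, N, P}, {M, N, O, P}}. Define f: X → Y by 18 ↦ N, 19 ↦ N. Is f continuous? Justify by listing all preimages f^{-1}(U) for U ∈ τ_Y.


f IS continuous.

Compute f^{-1}(U) for each U ∈ τ_Y:
  U = ∅: f^{-1}(U) = ∅ ∈ τ_X ✓.
  U = {M, P}: f^{-1}(U) = ∅ ∈ τ_X ✓.
  U = {M, N, P}: f^{-1}(U) = {18, 19} ∈ τ_X ✓.
  U = {M, N, O, P}: f^{-1}(U) = {18, 19} ∈ τ_X ✓.
Every preimage lies in τ_X, so f IS continuous.


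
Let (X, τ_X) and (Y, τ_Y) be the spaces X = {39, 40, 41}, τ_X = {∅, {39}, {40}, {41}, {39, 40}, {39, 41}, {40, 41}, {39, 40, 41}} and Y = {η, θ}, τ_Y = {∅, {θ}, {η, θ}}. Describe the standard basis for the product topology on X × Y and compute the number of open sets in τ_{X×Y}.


Basis B = {∅ × ∅, {39} × {θ}, {40} × {θ}, {41} × {θ}, {39} × {η, θ}, {39, 40} × {θ}, {39, 41} × {θ}, {40} × {η, θ}, {40, 41} × {θ}, {41} × {η, θ}, {39, 40, 41} × {θ}, {39, 40} × {η, θ}, {39, 41} × {η, θ}, {40, 41} × {η, θ}, {39, 40, 41} × {η, θ}}; |τ_{X×Y}| = 27.

Enumerate products U × V with U ∈ τ_X, V ∈ τ_Y (deduplicated):
  ∅ × ∅ = {} (∅)
  {39} × {θ} = {(39,θ)}
  {40} × {θ} = {(40,θ)}
  {41} × {θ} = {(41,θ)}
  {39} × {η, θ} = {(39,η), (39,θ)}
  {39, 40} × {θ} = {(39,θ), (40,θ)}
  {39, 41} × {θ} = {(39,θ), (41,θ)}
  {40} × {η, θ} = {(40,η), (40,θ)}
  {40, 41} × {θ} = {(40,θ), (41,θ)}
  {41} × {η, θ} = {(41,η), (41,θ)}
  {39, 40, 41} × {θ} = {(39,θ), (40,θ), (41,θ)}
  {39, 40} × {η, θ} = {(39,η), (39,θ), (40,η), (40,θ)}
  {39, 41} × {η, θ} = {(39,η), (39,θ), (41,η), (41,θ)}
  {40, 41} × {η, θ} = {(40,η), (40,θ), (41,η), (41,θ)}
  {39, 40, 41} × {η, θ} = {(39,η), (39,θ), (40,η), (40,θ), (41,η), (41,θ)}
These 15 distinct sets form the basis B.
Close under arbitrary unions to get τ_{X×Y}; counting gives |τ_{X×Y}| = 27.
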